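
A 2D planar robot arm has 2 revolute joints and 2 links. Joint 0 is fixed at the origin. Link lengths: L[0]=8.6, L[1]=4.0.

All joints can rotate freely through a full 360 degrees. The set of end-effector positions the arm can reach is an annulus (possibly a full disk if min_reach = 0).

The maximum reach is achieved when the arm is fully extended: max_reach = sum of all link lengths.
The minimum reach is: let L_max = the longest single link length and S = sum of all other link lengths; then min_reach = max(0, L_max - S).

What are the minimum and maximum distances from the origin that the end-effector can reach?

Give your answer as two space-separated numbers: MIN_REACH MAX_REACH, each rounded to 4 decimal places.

Answer: 4.6000 12.6000

Derivation:
Link lengths: [8.6, 4.0]
max_reach = 8.6 + 4 = 12.6
L_max = max([8.6, 4.0]) = 8.6
S (sum of others) = 12.6 - 8.6 = 4
min_reach = max(0, 8.6 - 4) = max(0, 4.6) = 4.6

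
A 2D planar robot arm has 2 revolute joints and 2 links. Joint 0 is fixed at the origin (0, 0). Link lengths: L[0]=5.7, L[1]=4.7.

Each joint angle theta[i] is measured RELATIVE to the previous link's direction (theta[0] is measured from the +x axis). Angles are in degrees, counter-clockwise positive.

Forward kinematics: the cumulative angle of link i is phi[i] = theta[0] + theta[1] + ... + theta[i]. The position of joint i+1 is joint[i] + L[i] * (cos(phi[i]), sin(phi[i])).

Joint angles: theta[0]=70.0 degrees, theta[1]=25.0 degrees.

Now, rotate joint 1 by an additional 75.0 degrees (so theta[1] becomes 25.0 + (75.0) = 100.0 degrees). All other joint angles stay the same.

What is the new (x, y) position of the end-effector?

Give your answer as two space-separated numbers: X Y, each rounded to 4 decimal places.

joint[0] = (0.0000, 0.0000)  (base)
link 0: phi[0] = 70 = 70 deg
  cos(70 deg) = 0.3420, sin(70 deg) = 0.9397
  joint[1] = (0.0000, 0.0000) + 5.7 * (0.3420, 0.9397) = (0.0000 + 1.9495, 0.0000 + 5.3562) = (1.9495, 5.3562)
link 1: phi[1] = 70 + 100 = 170 deg
  cos(170 deg) = -0.9848, sin(170 deg) = 0.1736
  joint[2] = (1.9495, 5.3562) + 4.7 * (-0.9848, 0.1736) = (1.9495 + -4.6286, 5.3562 + 0.8161) = (-2.6791, 6.1724)
End effector: (-2.6791, 6.1724)

Answer: -2.6791 6.1724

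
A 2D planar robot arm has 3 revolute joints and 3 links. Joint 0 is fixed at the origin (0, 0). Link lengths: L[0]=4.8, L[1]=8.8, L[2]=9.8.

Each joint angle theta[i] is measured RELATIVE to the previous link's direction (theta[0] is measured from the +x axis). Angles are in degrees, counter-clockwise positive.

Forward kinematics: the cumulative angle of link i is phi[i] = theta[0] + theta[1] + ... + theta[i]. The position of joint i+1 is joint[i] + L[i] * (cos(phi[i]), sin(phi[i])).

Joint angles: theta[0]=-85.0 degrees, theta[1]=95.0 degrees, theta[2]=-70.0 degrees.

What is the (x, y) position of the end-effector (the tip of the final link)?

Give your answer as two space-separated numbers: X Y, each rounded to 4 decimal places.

joint[0] = (0.0000, 0.0000)  (base)
link 0: phi[0] = -85 = -85 deg
  cos(-85 deg) = 0.0872, sin(-85 deg) = -0.9962
  joint[1] = (0.0000, 0.0000) + 4.8 * (0.0872, -0.9962) = (0.0000 + 0.4183, 0.0000 + -4.7817) = (0.4183, -4.7817)
link 1: phi[1] = -85 + 95 = 10 deg
  cos(10 deg) = 0.9848, sin(10 deg) = 0.1736
  joint[2] = (0.4183, -4.7817) + 8.8 * (0.9848, 0.1736) = (0.4183 + 8.6663, -4.7817 + 1.5281) = (9.0847, -3.2536)
link 2: phi[2] = -85 + 95 + -70 = -60 deg
  cos(-60 deg) = 0.5000, sin(-60 deg) = -0.8660
  joint[3] = (9.0847, -3.2536) + 9.8 * (0.5000, -0.8660) = (9.0847 + 4.9000, -3.2536 + -8.4870) = (13.9847, -11.7407)
End effector: (13.9847, -11.7407)

Answer: 13.9847 -11.7407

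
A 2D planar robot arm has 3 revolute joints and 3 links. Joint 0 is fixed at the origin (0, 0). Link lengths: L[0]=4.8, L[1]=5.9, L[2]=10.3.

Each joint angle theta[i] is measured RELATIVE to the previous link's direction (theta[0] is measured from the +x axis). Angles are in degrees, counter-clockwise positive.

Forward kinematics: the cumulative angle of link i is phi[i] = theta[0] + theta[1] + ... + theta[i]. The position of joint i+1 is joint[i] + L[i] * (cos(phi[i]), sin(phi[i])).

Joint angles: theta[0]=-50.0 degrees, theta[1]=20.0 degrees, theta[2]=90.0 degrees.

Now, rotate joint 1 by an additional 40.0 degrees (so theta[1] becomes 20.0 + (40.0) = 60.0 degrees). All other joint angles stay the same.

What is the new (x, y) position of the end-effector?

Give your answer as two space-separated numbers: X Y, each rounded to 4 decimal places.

Answer: 7.1072 7.4910

Derivation:
joint[0] = (0.0000, 0.0000)  (base)
link 0: phi[0] = -50 = -50 deg
  cos(-50 deg) = 0.6428, sin(-50 deg) = -0.7660
  joint[1] = (0.0000, 0.0000) + 4.8 * (0.6428, -0.7660) = (0.0000 + 3.0854, 0.0000 + -3.6770) = (3.0854, -3.6770)
link 1: phi[1] = -50 + 60 = 10 deg
  cos(10 deg) = 0.9848, sin(10 deg) = 0.1736
  joint[2] = (3.0854, -3.6770) + 5.9 * (0.9848, 0.1736) = (3.0854 + 5.8104, -3.6770 + 1.0245) = (8.8957, -2.6525)
link 2: phi[2] = -50 + 60 + 90 = 100 deg
  cos(100 deg) = -0.1736, sin(100 deg) = 0.9848
  joint[3] = (8.8957, -2.6525) + 10.3 * (-0.1736, 0.9848) = (8.8957 + -1.7886, -2.6525 + 10.1435) = (7.1072, 7.4910)
End effector: (7.1072, 7.4910)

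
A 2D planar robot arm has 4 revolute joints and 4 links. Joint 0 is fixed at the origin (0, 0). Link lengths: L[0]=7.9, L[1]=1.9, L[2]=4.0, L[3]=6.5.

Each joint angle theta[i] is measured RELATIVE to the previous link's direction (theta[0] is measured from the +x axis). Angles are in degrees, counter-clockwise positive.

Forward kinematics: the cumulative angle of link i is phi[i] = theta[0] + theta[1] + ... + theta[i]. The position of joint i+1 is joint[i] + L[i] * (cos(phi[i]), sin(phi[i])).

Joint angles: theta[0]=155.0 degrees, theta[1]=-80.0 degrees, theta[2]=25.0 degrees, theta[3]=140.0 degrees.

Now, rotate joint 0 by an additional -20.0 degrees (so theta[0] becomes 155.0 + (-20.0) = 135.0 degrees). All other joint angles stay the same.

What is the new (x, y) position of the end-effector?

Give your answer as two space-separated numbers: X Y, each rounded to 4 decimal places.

joint[0] = (0.0000, 0.0000)  (base)
link 0: phi[0] = 135 = 135 deg
  cos(135 deg) = -0.7071, sin(135 deg) = 0.7071
  joint[1] = (0.0000, 0.0000) + 7.9 * (-0.7071, 0.7071) = (0.0000 + -5.5861, 0.0000 + 5.5861) = (-5.5861, 5.5861)
link 1: phi[1] = 135 + -80 = 55 deg
  cos(55 deg) = 0.5736, sin(55 deg) = 0.8192
  joint[2] = (-5.5861, 5.5861) + 1.9 * (0.5736, 0.8192) = (-5.5861 + 1.0898, 5.5861 + 1.5564) = (-4.4963, 7.1425)
link 2: phi[2] = 135 + -80 + 25 = 80 deg
  cos(80 deg) = 0.1736, sin(80 deg) = 0.9848
  joint[3] = (-4.4963, 7.1425) + 4 * (0.1736, 0.9848) = (-4.4963 + 0.6946, 7.1425 + 3.9392) = (-3.8018, 11.0818)
link 3: phi[3] = 135 + -80 + 25 + 140 = 220 deg
  cos(220 deg) = -0.7660, sin(220 deg) = -0.6428
  joint[4] = (-3.8018, 11.0818) + 6.5 * (-0.7660, -0.6428) = (-3.8018 + -4.9793, 11.0818 + -4.1781) = (-8.7810, 6.9036)
End effector: (-8.7810, 6.9036)

Answer: -8.7810 6.9036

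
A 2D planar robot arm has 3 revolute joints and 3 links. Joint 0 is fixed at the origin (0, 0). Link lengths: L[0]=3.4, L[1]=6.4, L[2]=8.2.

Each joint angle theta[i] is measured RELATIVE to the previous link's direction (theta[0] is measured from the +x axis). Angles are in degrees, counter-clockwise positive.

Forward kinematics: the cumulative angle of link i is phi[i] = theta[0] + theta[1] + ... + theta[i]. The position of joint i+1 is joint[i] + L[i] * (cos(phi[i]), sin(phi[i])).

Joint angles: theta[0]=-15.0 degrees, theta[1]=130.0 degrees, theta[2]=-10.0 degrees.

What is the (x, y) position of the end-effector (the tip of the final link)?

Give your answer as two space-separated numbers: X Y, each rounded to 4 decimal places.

Answer: -1.5429 12.8410

Derivation:
joint[0] = (0.0000, 0.0000)  (base)
link 0: phi[0] = -15 = -15 deg
  cos(-15 deg) = 0.9659, sin(-15 deg) = -0.2588
  joint[1] = (0.0000, 0.0000) + 3.4 * (0.9659, -0.2588) = (0.0000 + 3.2841, 0.0000 + -0.8800) = (3.2841, -0.8800)
link 1: phi[1] = -15 + 130 = 115 deg
  cos(115 deg) = -0.4226, sin(115 deg) = 0.9063
  joint[2] = (3.2841, -0.8800) + 6.4 * (-0.4226, 0.9063) = (3.2841 + -2.7048, -0.8800 + 5.8004) = (0.5794, 4.9204)
link 2: phi[2] = -15 + 130 + -10 = 105 deg
  cos(105 deg) = -0.2588, sin(105 deg) = 0.9659
  joint[3] = (0.5794, 4.9204) + 8.2 * (-0.2588, 0.9659) = (0.5794 + -2.1223, 4.9204 + 7.9206) = (-1.5429, 12.8410)
End effector: (-1.5429, 12.8410)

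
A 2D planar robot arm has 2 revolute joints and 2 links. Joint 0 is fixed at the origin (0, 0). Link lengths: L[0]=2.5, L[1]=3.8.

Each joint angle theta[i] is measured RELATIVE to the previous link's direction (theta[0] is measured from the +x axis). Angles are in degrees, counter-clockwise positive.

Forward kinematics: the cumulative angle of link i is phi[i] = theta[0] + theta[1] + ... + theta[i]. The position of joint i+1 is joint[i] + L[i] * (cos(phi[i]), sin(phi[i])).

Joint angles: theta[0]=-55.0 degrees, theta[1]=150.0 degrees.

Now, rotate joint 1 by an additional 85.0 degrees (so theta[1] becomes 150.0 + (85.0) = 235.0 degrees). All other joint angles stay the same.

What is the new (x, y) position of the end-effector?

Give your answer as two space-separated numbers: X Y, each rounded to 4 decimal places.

joint[0] = (0.0000, 0.0000)  (base)
link 0: phi[0] = -55 = -55 deg
  cos(-55 deg) = 0.5736, sin(-55 deg) = -0.8192
  joint[1] = (0.0000, 0.0000) + 2.5 * (0.5736, -0.8192) = (0.0000 + 1.4339, 0.0000 + -2.0479) = (1.4339, -2.0479)
link 1: phi[1] = -55 + 235 = 180 deg
  cos(180 deg) = -1.0000, sin(180 deg) = 0.0000
  joint[2] = (1.4339, -2.0479) + 3.8 * (-1.0000, 0.0000) = (1.4339 + -3.8000, -2.0479 + 0.0000) = (-2.3661, -2.0479)
End effector: (-2.3661, -2.0479)

Answer: -2.3661 -2.0479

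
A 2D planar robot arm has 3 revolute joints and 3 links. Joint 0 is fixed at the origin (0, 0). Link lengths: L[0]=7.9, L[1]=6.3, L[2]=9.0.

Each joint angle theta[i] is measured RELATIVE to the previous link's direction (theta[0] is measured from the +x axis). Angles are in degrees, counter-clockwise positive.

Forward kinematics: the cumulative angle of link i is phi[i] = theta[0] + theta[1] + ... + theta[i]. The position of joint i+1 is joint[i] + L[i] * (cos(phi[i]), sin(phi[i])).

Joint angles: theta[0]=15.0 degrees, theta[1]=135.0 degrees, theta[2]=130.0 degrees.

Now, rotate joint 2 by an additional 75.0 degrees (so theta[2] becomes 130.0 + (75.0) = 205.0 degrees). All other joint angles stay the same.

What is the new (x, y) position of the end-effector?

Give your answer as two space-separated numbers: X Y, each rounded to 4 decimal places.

joint[0] = (0.0000, 0.0000)  (base)
link 0: phi[0] = 15 = 15 deg
  cos(15 deg) = 0.9659, sin(15 deg) = 0.2588
  joint[1] = (0.0000, 0.0000) + 7.9 * (0.9659, 0.2588) = (0.0000 + 7.6308, 0.0000 + 2.0447) = (7.6308, 2.0447)
link 1: phi[1] = 15 + 135 = 150 deg
  cos(150 deg) = -0.8660, sin(150 deg) = 0.5000
  joint[2] = (7.6308, 2.0447) + 6.3 * (-0.8660, 0.5000) = (7.6308 + -5.4560, 2.0447 + 3.1500) = (2.1749, 5.1947)
link 2: phi[2] = 15 + 135 + 205 = 355 deg
  cos(355 deg) = 0.9962, sin(355 deg) = -0.0872
  joint[3] = (2.1749, 5.1947) + 9 * (0.9962, -0.0872) = (2.1749 + 8.9658, 5.1947 + -0.7844) = (11.1406, 4.4103)
End effector: (11.1406, 4.4103)

Answer: 11.1406 4.4103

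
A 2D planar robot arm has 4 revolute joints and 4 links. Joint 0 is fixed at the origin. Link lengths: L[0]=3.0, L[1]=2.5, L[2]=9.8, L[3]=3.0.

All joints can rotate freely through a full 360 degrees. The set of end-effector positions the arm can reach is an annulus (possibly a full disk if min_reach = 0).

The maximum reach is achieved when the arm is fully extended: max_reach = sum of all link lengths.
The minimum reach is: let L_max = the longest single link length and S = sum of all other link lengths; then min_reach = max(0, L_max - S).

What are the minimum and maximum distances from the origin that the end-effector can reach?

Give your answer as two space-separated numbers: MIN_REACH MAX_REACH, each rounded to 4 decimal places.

Link lengths: [3.0, 2.5, 9.8, 3.0]
max_reach = 3 + 2.5 + 9.8 + 3 = 18.3
L_max = max([3.0, 2.5, 9.8, 3.0]) = 9.8
S (sum of others) = 18.3 - 9.8 = 8.5
min_reach = max(0, 9.8 - 8.5) = max(0, 1.3) = 1.3

Answer: 1.3000 18.3000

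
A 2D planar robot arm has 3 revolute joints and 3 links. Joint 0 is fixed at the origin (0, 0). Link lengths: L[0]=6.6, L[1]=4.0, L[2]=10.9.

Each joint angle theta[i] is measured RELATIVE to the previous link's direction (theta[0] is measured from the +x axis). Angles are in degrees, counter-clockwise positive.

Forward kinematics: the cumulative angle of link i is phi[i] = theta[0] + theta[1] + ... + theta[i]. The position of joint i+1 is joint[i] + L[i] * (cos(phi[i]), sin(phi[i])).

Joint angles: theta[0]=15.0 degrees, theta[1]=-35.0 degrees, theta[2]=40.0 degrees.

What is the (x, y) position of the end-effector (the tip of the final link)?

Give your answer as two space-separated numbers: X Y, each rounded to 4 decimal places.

joint[0] = (0.0000, 0.0000)  (base)
link 0: phi[0] = 15 = 15 deg
  cos(15 deg) = 0.9659, sin(15 deg) = 0.2588
  joint[1] = (0.0000, 0.0000) + 6.6 * (0.9659, 0.2588) = (0.0000 + 6.3751, 0.0000 + 1.7082) = (6.3751, 1.7082)
link 1: phi[1] = 15 + -35 = -20 deg
  cos(-20 deg) = 0.9397, sin(-20 deg) = -0.3420
  joint[2] = (6.3751, 1.7082) + 4 * (0.9397, -0.3420) = (6.3751 + 3.7588, 1.7082 + -1.3681) = (10.1339, 0.3401)
link 2: phi[2] = 15 + -35 + 40 = 20 deg
  cos(20 deg) = 0.9397, sin(20 deg) = 0.3420
  joint[3] = (10.1339, 0.3401) + 10.9 * (0.9397, 0.3420) = (10.1339 + 10.2426, 0.3401 + 3.7280) = (20.3765, 4.0681)
End effector: (20.3765, 4.0681)

Answer: 20.3765 4.0681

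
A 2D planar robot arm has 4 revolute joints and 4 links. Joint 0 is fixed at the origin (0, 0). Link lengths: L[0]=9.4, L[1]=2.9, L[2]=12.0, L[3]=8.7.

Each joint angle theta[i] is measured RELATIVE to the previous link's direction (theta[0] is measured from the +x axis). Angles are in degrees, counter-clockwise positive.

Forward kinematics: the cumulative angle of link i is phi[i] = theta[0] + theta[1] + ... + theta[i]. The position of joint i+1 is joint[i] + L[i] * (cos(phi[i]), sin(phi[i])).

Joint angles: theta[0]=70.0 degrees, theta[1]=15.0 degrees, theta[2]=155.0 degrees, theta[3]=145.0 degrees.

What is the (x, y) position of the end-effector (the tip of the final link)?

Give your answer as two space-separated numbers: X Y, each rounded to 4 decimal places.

Answer: 5.3526 5.0065

Derivation:
joint[0] = (0.0000, 0.0000)  (base)
link 0: phi[0] = 70 = 70 deg
  cos(70 deg) = 0.3420, sin(70 deg) = 0.9397
  joint[1] = (0.0000, 0.0000) + 9.4 * (0.3420, 0.9397) = (0.0000 + 3.2150, 0.0000 + 8.8331) = (3.2150, 8.8331)
link 1: phi[1] = 70 + 15 = 85 deg
  cos(85 deg) = 0.0872, sin(85 deg) = 0.9962
  joint[2] = (3.2150, 8.8331) + 2.9 * (0.0872, 0.9962) = (3.2150 + 0.2528, 8.8331 + 2.8890) = (3.4677, 11.7221)
link 2: phi[2] = 70 + 15 + 155 = 240 deg
  cos(240 deg) = -0.5000, sin(240 deg) = -0.8660
  joint[3] = (3.4677, 11.7221) + 12 * (-0.5000, -0.8660) = (3.4677 + -6.0000, 11.7221 + -10.3923) = (-2.5323, 1.3298)
link 3: phi[3] = 70 + 15 + 155 + 145 = 385 deg
  cos(385 deg) = 0.9063, sin(385 deg) = 0.4226
  joint[4] = (-2.5323, 1.3298) + 8.7 * (0.9063, 0.4226) = (-2.5323 + 7.8849, 1.3298 + 3.6768) = (5.3526, 5.0065)
End effector: (5.3526, 5.0065)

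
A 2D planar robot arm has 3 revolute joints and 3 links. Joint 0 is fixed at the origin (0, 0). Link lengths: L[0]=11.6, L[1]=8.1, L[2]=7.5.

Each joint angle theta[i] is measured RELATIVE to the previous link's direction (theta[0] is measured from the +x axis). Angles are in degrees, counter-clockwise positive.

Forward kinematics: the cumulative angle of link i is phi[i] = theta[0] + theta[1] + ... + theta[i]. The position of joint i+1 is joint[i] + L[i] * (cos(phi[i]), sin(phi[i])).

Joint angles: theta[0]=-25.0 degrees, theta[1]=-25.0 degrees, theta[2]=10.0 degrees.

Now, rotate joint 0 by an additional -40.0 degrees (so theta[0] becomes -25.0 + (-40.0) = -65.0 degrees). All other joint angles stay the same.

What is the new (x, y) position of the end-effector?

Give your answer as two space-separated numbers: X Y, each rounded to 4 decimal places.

joint[0] = (0.0000, 0.0000)  (base)
link 0: phi[0] = -65 = -65 deg
  cos(-65 deg) = 0.4226, sin(-65 deg) = -0.9063
  joint[1] = (0.0000, 0.0000) + 11.6 * (0.4226, -0.9063) = (0.0000 + 4.9024, 0.0000 + -10.5132) = (4.9024, -10.5132)
link 1: phi[1] = -65 + -25 = -90 deg
  cos(-90 deg) = 0.0000, sin(-90 deg) = -1.0000
  joint[2] = (4.9024, -10.5132) + 8.1 * (0.0000, -1.0000) = (4.9024 + 0.0000, -10.5132 + -8.1000) = (4.9024, -18.6132)
link 2: phi[2] = -65 + -25 + 10 = -80 deg
  cos(-80 deg) = 0.1736, sin(-80 deg) = -0.9848
  joint[3] = (4.9024, -18.6132) + 7.5 * (0.1736, -0.9848) = (4.9024 + 1.3024, -18.6132 + -7.3861) = (6.2047, -25.9992)
End effector: (6.2047, -25.9992)

Answer: 6.2047 -25.9992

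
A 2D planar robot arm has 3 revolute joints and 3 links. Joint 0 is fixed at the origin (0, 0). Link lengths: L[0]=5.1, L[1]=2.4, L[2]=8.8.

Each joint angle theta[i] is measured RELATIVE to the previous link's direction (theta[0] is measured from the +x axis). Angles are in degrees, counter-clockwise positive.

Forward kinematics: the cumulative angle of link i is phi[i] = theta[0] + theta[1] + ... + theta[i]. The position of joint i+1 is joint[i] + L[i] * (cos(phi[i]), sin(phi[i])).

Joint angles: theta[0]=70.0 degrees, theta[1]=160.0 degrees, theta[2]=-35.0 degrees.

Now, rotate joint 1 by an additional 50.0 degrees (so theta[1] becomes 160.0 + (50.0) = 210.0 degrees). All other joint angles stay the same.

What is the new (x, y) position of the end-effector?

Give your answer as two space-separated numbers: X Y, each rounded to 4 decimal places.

Answer: -1.5580 -5.5466

Derivation:
joint[0] = (0.0000, 0.0000)  (base)
link 0: phi[0] = 70 = 70 deg
  cos(70 deg) = 0.3420, sin(70 deg) = 0.9397
  joint[1] = (0.0000, 0.0000) + 5.1 * (0.3420, 0.9397) = (0.0000 + 1.7443, 0.0000 + 4.7924) = (1.7443, 4.7924)
link 1: phi[1] = 70 + 210 = 280 deg
  cos(280 deg) = 0.1736, sin(280 deg) = -0.9848
  joint[2] = (1.7443, 4.7924) + 2.4 * (0.1736, -0.9848) = (1.7443 + 0.4168, 4.7924 + -2.3635) = (2.1611, 2.4289)
link 2: phi[2] = 70 + 210 + -35 = 245 deg
  cos(245 deg) = -0.4226, sin(245 deg) = -0.9063
  joint[3] = (2.1611, 2.4289) + 8.8 * (-0.4226, -0.9063) = (2.1611 + -3.7190, 2.4289 + -7.9755) = (-1.5580, -5.5466)
End effector: (-1.5580, -5.5466)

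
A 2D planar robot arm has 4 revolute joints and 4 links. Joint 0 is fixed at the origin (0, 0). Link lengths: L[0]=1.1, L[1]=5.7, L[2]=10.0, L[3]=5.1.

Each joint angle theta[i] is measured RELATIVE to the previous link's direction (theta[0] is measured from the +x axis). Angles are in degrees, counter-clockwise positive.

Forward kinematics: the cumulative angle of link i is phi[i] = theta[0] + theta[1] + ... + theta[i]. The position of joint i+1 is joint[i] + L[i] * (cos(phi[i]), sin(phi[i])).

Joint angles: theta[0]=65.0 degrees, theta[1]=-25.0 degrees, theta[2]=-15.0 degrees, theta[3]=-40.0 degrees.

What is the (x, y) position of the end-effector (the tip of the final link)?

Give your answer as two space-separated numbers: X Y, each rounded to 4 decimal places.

joint[0] = (0.0000, 0.0000)  (base)
link 0: phi[0] = 65 = 65 deg
  cos(65 deg) = 0.4226, sin(65 deg) = 0.9063
  joint[1] = (0.0000, 0.0000) + 1.1 * (0.4226, 0.9063) = (0.0000 + 0.4649, 0.0000 + 0.9969) = (0.4649, 0.9969)
link 1: phi[1] = 65 + -25 = 40 deg
  cos(40 deg) = 0.7660, sin(40 deg) = 0.6428
  joint[2] = (0.4649, 0.9969) + 5.7 * (0.7660, 0.6428) = (0.4649 + 4.3665, 0.9969 + 3.6639) = (4.8313, 4.6608)
link 2: phi[2] = 65 + -25 + -15 = 25 deg
  cos(25 deg) = 0.9063, sin(25 deg) = 0.4226
  joint[3] = (4.8313, 4.6608) + 10 * (0.9063, 0.4226) = (4.8313 + 9.0631, 4.6608 + 4.2262) = (13.8944, 8.8870)
link 3: phi[3] = 65 + -25 + -15 + -40 = -15 deg
  cos(-15 deg) = 0.9659, sin(-15 deg) = -0.2588
  joint[4] = (13.8944, 8.8870) + 5.1 * (0.9659, -0.2588) = (13.8944 + 4.9262, 8.8870 + -1.3200) = (18.8206, 7.5670)
End effector: (18.8206, 7.5670)

Answer: 18.8206 7.5670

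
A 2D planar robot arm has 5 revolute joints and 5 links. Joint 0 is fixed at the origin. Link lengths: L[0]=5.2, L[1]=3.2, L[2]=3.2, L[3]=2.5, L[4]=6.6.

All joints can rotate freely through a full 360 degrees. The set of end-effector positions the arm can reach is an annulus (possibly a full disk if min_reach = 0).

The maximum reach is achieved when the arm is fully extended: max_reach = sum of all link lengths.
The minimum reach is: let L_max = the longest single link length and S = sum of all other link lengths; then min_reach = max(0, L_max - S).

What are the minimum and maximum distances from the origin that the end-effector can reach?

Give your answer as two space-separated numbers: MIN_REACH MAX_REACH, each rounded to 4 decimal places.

Link lengths: [5.2, 3.2, 3.2, 2.5, 6.6]
max_reach = 5.2 + 3.2 + 3.2 + 2.5 + 6.6 = 20.7
L_max = max([5.2, 3.2, 3.2, 2.5, 6.6]) = 6.6
S (sum of others) = 20.7 - 6.6 = 14.1
min_reach = max(0, 6.6 - 14.1) = max(0, -7.5) = 0

Answer: 0.0000 20.7000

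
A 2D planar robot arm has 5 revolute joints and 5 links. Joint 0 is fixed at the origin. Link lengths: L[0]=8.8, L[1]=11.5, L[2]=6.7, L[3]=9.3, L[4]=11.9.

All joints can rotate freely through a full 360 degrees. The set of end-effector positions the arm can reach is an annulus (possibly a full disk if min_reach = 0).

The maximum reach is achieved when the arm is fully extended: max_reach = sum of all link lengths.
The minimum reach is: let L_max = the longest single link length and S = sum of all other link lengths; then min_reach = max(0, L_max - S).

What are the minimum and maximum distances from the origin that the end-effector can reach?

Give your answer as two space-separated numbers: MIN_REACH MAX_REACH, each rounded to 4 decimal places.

Link lengths: [8.8, 11.5, 6.7, 9.3, 11.9]
max_reach = 8.8 + 11.5 + 6.7 + 9.3 + 11.9 = 48.2
L_max = max([8.8, 11.5, 6.7, 9.3, 11.9]) = 11.9
S (sum of others) = 48.2 - 11.9 = 36.3
min_reach = max(0, 11.9 - 36.3) = max(0, -24.4) = 0

Answer: 0.0000 48.2000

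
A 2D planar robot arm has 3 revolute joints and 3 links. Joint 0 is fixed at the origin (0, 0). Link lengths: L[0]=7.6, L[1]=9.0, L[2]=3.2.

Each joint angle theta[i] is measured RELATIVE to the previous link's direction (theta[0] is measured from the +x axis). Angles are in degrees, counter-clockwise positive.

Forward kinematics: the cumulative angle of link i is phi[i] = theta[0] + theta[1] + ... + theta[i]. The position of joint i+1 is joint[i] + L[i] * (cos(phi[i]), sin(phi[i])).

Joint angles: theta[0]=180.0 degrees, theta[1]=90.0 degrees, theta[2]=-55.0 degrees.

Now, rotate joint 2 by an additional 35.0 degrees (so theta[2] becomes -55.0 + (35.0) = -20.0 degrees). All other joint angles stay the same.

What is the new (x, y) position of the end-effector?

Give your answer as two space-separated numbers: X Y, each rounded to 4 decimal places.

Answer: -8.6945 -12.0070

Derivation:
joint[0] = (0.0000, 0.0000)  (base)
link 0: phi[0] = 180 = 180 deg
  cos(180 deg) = -1.0000, sin(180 deg) = 0.0000
  joint[1] = (0.0000, 0.0000) + 7.6 * (-1.0000, 0.0000) = (0.0000 + -7.6000, 0.0000 + 0.0000) = (-7.6000, 0.0000)
link 1: phi[1] = 180 + 90 = 270 deg
  cos(270 deg) = -0.0000, sin(270 deg) = -1.0000
  joint[2] = (-7.6000, 0.0000) + 9 * (-0.0000, -1.0000) = (-7.6000 + -0.0000, 0.0000 + -9.0000) = (-7.6000, -9.0000)
link 2: phi[2] = 180 + 90 + -20 = 250 deg
  cos(250 deg) = -0.3420, sin(250 deg) = -0.9397
  joint[3] = (-7.6000, -9.0000) + 3.2 * (-0.3420, -0.9397) = (-7.6000 + -1.0945, -9.0000 + -3.0070) = (-8.6945, -12.0070)
End effector: (-8.6945, -12.0070)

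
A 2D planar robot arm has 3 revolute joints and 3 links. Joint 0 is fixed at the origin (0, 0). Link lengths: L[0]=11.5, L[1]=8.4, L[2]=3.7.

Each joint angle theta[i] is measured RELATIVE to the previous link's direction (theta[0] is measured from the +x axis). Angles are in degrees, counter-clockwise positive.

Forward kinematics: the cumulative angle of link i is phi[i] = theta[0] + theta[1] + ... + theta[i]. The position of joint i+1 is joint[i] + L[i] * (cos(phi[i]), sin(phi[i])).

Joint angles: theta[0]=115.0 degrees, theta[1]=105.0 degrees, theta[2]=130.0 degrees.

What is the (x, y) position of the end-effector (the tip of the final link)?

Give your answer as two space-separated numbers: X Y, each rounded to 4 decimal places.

joint[0] = (0.0000, 0.0000)  (base)
link 0: phi[0] = 115 = 115 deg
  cos(115 deg) = -0.4226, sin(115 deg) = 0.9063
  joint[1] = (0.0000, 0.0000) + 11.5 * (-0.4226, 0.9063) = (0.0000 + -4.8601, 0.0000 + 10.4225) = (-4.8601, 10.4225)
link 1: phi[1] = 115 + 105 = 220 deg
  cos(220 deg) = -0.7660, sin(220 deg) = -0.6428
  joint[2] = (-4.8601, 10.4225) + 8.4 * (-0.7660, -0.6428) = (-4.8601 + -6.4348, 10.4225 + -5.3994) = (-11.2949, 5.0231)
link 2: phi[2] = 115 + 105 + 130 = 350 deg
  cos(350 deg) = 0.9848, sin(350 deg) = -0.1736
  joint[3] = (-11.2949, 5.0231) + 3.7 * (0.9848, -0.1736) = (-11.2949 + 3.6438, 5.0231 + -0.6425) = (-7.6511, 4.3806)
End effector: (-7.6511, 4.3806)

Answer: -7.6511 4.3806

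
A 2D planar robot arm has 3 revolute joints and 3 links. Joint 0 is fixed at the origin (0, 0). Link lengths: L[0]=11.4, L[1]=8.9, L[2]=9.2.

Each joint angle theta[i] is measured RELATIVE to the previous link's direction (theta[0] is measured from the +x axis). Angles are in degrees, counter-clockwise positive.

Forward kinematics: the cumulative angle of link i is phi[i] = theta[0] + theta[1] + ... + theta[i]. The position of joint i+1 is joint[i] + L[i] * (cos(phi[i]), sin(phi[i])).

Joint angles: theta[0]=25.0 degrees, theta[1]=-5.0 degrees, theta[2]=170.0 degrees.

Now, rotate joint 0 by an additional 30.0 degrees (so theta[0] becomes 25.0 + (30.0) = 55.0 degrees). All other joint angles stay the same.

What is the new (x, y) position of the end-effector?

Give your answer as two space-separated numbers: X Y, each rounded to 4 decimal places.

Answer: 5.2120 10.2425

Derivation:
joint[0] = (0.0000, 0.0000)  (base)
link 0: phi[0] = 55 = 55 deg
  cos(55 deg) = 0.5736, sin(55 deg) = 0.8192
  joint[1] = (0.0000, 0.0000) + 11.4 * (0.5736, 0.8192) = (0.0000 + 6.5388, 0.0000 + 9.3383) = (6.5388, 9.3383)
link 1: phi[1] = 55 + -5 = 50 deg
  cos(50 deg) = 0.6428, sin(50 deg) = 0.7660
  joint[2] = (6.5388, 9.3383) + 8.9 * (0.6428, 0.7660) = (6.5388 + 5.7208, 9.3383 + 6.8178) = (12.2596, 16.1561)
link 2: phi[2] = 55 + -5 + 170 = 220 deg
  cos(220 deg) = -0.7660, sin(220 deg) = -0.6428
  joint[3] = (12.2596, 16.1561) + 9.2 * (-0.7660, -0.6428) = (12.2596 + -7.0476, 16.1561 + -5.9136) = (5.2120, 10.2425)
End effector: (5.2120, 10.2425)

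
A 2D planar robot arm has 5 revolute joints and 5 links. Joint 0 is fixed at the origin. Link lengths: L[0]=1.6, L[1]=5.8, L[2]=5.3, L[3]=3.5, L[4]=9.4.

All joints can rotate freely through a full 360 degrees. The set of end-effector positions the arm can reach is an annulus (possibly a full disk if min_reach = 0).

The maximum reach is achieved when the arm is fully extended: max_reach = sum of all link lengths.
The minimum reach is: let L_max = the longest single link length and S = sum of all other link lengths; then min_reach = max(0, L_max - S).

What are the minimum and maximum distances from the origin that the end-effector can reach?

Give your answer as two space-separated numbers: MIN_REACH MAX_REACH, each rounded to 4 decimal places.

Answer: 0.0000 25.6000

Derivation:
Link lengths: [1.6, 5.8, 5.3, 3.5, 9.4]
max_reach = 1.6 + 5.8 + 5.3 + 3.5 + 9.4 = 25.6
L_max = max([1.6, 5.8, 5.3, 3.5, 9.4]) = 9.4
S (sum of others) = 25.6 - 9.4 = 16.2
min_reach = max(0, 9.4 - 16.2) = max(0, -6.8) = 0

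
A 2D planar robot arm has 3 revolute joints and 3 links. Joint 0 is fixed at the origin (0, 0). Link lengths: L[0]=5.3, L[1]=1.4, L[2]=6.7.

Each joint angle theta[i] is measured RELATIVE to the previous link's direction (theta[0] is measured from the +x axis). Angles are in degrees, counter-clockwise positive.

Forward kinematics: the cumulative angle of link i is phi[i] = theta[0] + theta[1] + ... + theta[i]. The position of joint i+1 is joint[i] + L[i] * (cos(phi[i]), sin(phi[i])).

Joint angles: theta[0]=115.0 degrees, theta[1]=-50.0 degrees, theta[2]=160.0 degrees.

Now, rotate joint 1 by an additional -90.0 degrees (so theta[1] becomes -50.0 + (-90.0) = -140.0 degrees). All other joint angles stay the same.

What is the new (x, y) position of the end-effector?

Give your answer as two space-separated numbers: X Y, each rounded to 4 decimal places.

joint[0] = (0.0000, 0.0000)  (base)
link 0: phi[0] = 115 = 115 deg
  cos(115 deg) = -0.4226, sin(115 deg) = 0.9063
  joint[1] = (0.0000, 0.0000) + 5.3 * (-0.4226, 0.9063) = (0.0000 + -2.2399, 0.0000 + 4.8034) = (-2.2399, 4.8034)
link 1: phi[1] = 115 + -140 = -25 deg
  cos(-25 deg) = 0.9063, sin(-25 deg) = -0.4226
  joint[2] = (-2.2399, 4.8034) + 1.4 * (0.9063, -0.4226) = (-2.2399 + 1.2688, 4.8034 + -0.5917) = (-0.9710, 4.2118)
link 2: phi[2] = 115 + -140 + 160 = 135 deg
  cos(135 deg) = -0.7071, sin(135 deg) = 0.7071
  joint[3] = (-0.9710, 4.2118) + 6.7 * (-0.7071, 0.7071) = (-0.9710 + -4.7376, 4.2118 + 4.7376) = (-5.7087, 8.9494)
End effector: (-5.7087, 8.9494)

Answer: -5.7087 8.9494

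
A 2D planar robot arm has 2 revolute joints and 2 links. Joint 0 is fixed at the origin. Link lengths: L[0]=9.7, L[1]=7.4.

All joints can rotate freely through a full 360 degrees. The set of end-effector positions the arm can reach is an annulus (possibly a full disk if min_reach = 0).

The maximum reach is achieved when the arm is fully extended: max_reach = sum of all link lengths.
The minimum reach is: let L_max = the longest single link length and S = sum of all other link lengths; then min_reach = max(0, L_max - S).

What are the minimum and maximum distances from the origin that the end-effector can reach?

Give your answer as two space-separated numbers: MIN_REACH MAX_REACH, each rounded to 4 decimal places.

Answer: 2.3000 17.1000

Derivation:
Link lengths: [9.7, 7.4]
max_reach = 9.7 + 7.4 = 17.1
L_max = max([9.7, 7.4]) = 9.7
S (sum of others) = 17.1 - 9.7 = 7.4
min_reach = max(0, 9.7 - 7.4) = max(0, 2.3) = 2.3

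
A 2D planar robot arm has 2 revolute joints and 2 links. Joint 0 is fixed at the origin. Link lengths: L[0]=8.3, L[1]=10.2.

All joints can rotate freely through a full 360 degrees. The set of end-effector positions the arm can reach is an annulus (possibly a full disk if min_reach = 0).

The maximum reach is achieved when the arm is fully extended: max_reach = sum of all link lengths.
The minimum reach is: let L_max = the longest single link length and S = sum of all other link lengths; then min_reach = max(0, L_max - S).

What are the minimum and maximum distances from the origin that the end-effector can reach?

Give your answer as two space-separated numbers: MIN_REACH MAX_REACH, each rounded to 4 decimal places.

Answer: 1.9000 18.5000

Derivation:
Link lengths: [8.3, 10.2]
max_reach = 8.3 + 10.2 = 18.5
L_max = max([8.3, 10.2]) = 10.2
S (sum of others) = 18.5 - 10.2 = 8.3
min_reach = max(0, 10.2 - 8.3) = max(0, 1.9) = 1.9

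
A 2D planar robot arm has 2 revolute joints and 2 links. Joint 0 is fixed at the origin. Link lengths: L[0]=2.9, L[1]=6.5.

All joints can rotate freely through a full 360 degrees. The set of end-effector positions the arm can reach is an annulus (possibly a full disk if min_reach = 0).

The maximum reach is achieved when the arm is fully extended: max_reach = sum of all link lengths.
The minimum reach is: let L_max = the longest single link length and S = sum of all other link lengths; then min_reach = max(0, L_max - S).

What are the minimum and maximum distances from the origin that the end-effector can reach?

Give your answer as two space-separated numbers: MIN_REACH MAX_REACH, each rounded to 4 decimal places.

Answer: 3.6000 9.4000

Derivation:
Link lengths: [2.9, 6.5]
max_reach = 2.9 + 6.5 = 9.4
L_max = max([2.9, 6.5]) = 6.5
S (sum of others) = 9.4 - 6.5 = 2.9
min_reach = max(0, 6.5 - 2.9) = max(0, 3.6) = 3.6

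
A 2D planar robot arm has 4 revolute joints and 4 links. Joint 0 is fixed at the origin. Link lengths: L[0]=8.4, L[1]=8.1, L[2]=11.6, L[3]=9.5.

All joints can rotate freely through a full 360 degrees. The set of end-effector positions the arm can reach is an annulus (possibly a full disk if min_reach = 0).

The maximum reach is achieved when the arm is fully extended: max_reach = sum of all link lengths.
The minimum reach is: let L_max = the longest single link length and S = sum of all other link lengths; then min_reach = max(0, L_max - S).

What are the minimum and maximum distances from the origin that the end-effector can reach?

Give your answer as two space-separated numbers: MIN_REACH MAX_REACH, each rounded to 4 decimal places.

Answer: 0.0000 37.6000

Derivation:
Link lengths: [8.4, 8.1, 11.6, 9.5]
max_reach = 8.4 + 8.1 + 11.6 + 9.5 = 37.6
L_max = max([8.4, 8.1, 11.6, 9.5]) = 11.6
S (sum of others) = 37.6 - 11.6 = 26
min_reach = max(0, 11.6 - 26) = max(0, -14.4) = 0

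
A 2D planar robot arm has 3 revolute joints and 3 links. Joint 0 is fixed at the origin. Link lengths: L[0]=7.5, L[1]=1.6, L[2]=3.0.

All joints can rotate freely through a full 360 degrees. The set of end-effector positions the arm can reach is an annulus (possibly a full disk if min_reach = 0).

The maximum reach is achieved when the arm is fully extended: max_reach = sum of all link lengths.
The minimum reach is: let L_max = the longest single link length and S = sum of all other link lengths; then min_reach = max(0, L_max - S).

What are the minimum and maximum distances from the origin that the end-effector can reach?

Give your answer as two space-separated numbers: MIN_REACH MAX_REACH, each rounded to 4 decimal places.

Answer: 2.9000 12.1000

Derivation:
Link lengths: [7.5, 1.6, 3.0]
max_reach = 7.5 + 1.6 + 3 = 12.1
L_max = max([7.5, 1.6, 3.0]) = 7.5
S (sum of others) = 12.1 - 7.5 = 4.6
min_reach = max(0, 7.5 - 4.6) = max(0, 2.9) = 2.9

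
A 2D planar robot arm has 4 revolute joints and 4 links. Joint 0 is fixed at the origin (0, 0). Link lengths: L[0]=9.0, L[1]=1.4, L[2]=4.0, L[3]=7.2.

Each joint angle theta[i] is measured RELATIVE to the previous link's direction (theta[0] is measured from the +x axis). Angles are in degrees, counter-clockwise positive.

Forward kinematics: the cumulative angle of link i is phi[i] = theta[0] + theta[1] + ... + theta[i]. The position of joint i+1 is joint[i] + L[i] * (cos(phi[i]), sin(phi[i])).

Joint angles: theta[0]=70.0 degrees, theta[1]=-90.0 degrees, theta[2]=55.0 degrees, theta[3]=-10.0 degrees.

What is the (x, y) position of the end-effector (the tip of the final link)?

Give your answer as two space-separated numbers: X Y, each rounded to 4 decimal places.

joint[0] = (0.0000, 0.0000)  (base)
link 0: phi[0] = 70 = 70 deg
  cos(70 deg) = 0.3420, sin(70 deg) = 0.9397
  joint[1] = (0.0000, 0.0000) + 9 * (0.3420, 0.9397) = (0.0000 + 3.0782, 0.0000 + 8.4572) = (3.0782, 8.4572)
link 1: phi[1] = 70 + -90 = -20 deg
  cos(-20 deg) = 0.9397, sin(-20 deg) = -0.3420
  joint[2] = (3.0782, 8.4572) + 1.4 * (0.9397, -0.3420) = (3.0782 + 1.3156, 8.4572 + -0.4788) = (4.3938, 7.9784)
link 2: phi[2] = 70 + -90 + 55 = 35 deg
  cos(35 deg) = 0.8192, sin(35 deg) = 0.5736
  joint[3] = (4.3938, 7.9784) + 4 * (0.8192, 0.5736) = (4.3938 + 3.2766, 7.9784 + 2.2943) = (7.6704, 10.2727)
link 3: phi[3] = 70 + -90 + 55 + -10 = 25 deg
  cos(25 deg) = 0.9063, sin(25 deg) = 0.4226
  joint[4] = (7.6704, 10.2727) + 7.2 * (0.9063, 0.4226) = (7.6704 + 6.5254, 10.2727 + 3.0429) = (14.1958, 13.3156)
End effector: (14.1958, 13.3156)

Answer: 14.1958 13.3156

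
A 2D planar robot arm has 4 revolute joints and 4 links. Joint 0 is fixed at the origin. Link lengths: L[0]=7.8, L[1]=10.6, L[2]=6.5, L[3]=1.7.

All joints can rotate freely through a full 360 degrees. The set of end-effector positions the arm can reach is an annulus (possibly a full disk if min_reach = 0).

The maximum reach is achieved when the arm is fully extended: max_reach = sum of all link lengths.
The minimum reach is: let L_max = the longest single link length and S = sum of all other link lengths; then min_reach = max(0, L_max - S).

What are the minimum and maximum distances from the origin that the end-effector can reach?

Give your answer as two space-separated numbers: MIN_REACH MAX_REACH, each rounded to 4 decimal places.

Link lengths: [7.8, 10.6, 6.5, 1.7]
max_reach = 7.8 + 10.6 + 6.5 + 1.7 = 26.6
L_max = max([7.8, 10.6, 6.5, 1.7]) = 10.6
S (sum of others) = 26.6 - 10.6 = 16
min_reach = max(0, 10.6 - 16) = max(0, -5.4) = 0

Answer: 0.0000 26.6000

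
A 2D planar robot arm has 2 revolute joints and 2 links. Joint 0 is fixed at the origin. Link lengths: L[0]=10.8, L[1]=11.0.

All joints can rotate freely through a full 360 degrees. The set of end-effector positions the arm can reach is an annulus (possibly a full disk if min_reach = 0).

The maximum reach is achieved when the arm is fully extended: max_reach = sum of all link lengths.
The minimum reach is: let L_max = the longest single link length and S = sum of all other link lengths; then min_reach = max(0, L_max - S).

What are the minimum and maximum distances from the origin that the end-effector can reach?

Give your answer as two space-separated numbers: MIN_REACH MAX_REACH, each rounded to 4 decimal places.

Link lengths: [10.8, 11.0]
max_reach = 10.8 + 11 = 21.8
L_max = max([10.8, 11.0]) = 11
S (sum of others) = 21.8 - 11 = 10.8
min_reach = max(0, 11 - 10.8) = max(0, 0.2) = 0.2

Answer: 0.2000 21.8000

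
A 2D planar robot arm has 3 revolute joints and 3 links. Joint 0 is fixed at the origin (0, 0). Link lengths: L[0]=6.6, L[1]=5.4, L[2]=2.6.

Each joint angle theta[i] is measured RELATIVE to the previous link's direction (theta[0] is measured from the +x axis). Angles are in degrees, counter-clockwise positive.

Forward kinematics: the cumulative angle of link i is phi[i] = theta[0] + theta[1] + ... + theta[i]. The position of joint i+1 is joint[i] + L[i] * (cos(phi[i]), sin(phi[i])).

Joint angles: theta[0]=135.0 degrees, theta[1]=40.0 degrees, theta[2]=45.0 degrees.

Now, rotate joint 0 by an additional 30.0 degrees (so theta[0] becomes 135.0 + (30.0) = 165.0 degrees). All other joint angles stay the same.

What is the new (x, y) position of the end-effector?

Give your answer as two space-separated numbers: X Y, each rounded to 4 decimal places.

joint[0] = (0.0000, 0.0000)  (base)
link 0: phi[0] = 165 = 165 deg
  cos(165 deg) = -0.9659, sin(165 deg) = 0.2588
  joint[1] = (0.0000, 0.0000) + 6.6 * (-0.9659, 0.2588) = (0.0000 + -6.3751, 0.0000 + 1.7082) = (-6.3751, 1.7082)
link 1: phi[1] = 165 + 40 = 205 deg
  cos(205 deg) = -0.9063, sin(205 deg) = -0.4226
  joint[2] = (-6.3751, 1.7082) + 5.4 * (-0.9063, -0.4226) = (-6.3751 + -4.8941, 1.7082 + -2.2821) = (-11.2692, -0.5739)
link 2: phi[2] = 165 + 40 + 45 = 250 deg
  cos(250 deg) = -0.3420, sin(250 deg) = -0.9397
  joint[3] = (-11.2692, -0.5739) + 2.6 * (-0.3420, -0.9397) = (-11.2692 + -0.8893, -0.5739 + -2.4432) = (-12.1584, -3.0171)
End effector: (-12.1584, -3.0171)

Answer: -12.1584 -3.0171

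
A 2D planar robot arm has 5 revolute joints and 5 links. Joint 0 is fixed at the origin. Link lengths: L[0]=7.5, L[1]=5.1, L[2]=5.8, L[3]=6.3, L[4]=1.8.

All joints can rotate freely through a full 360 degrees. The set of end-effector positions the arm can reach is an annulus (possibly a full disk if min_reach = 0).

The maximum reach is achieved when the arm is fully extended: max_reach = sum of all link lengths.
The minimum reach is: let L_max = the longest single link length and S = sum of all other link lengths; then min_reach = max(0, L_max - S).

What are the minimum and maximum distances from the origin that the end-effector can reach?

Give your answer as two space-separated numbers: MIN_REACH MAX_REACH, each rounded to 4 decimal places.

Link lengths: [7.5, 5.1, 5.8, 6.3, 1.8]
max_reach = 7.5 + 5.1 + 5.8 + 6.3 + 1.8 = 26.5
L_max = max([7.5, 5.1, 5.8, 6.3, 1.8]) = 7.5
S (sum of others) = 26.5 - 7.5 = 19
min_reach = max(0, 7.5 - 19) = max(0, -11.5) = 0

Answer: 0.0000 26.5000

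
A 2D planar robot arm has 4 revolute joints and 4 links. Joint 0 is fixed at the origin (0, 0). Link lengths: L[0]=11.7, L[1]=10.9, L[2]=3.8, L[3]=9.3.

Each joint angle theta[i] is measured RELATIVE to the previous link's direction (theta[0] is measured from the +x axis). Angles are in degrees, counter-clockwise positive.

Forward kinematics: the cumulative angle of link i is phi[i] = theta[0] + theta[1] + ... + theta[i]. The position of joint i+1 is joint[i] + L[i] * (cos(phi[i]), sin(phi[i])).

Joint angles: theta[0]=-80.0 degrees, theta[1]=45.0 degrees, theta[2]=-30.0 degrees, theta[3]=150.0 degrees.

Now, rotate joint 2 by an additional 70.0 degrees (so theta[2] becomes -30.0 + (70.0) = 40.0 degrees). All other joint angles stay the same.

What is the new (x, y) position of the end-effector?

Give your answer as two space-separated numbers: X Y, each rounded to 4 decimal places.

joint[0] = (0.0000, 0.0000)  (base)
link 0: phi[0] = -80 = -80 deg
  cos(-80 deg) = 0.1736, sin(-80 deg) = -0.9848
  joint[1] = (0.0000, 0.0000) + 11.7 * (0.1736, -0.9848) = (0.0000 + 2.0317, 0.0000 + -11.5223) = (2.0317, -11.5223)
link 1: phi[1] = -80 + 45 = -35 deg
  cos(-35 deg) = 0.8192, sin(-35 deg) = -0.5736
  joint[2] = (2.0317, -11.5223) + 10.9 * (0.8192, -0.5736) = (2.0317 + 8.9288, -11.5223 + -6.2520) = (10.9604, -17.7742)
link 2: phi[2] = -80 + 45 + 40 = 5 deg
  cos(5 deg) = 0.9962, sin(5 deg) = 0.0872
  joint[3] = (10.9604, -17.7742) + 3.8 * (0.9962, 0.0872) = (10.9604 + 3.7855, -17.7742 + 0.3312) = (14.7460, -17.4430)
link 3: phi[3] = -80 + 45 + 40 + 150 = 155 deg
  cos(155 deg) = -0.9063, sin(155 deg) = 0.4226
  joint[4] = (14.7460, -17.4430) + 9.3 * (-0.9063, 0.4226) = (14.7460 + -8.4287, -17.4430 + 3.9303) = (6.3173, -13.5127)
End effector: (6.3173, -13.5127)

Answer: 6.3173 -13.5127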